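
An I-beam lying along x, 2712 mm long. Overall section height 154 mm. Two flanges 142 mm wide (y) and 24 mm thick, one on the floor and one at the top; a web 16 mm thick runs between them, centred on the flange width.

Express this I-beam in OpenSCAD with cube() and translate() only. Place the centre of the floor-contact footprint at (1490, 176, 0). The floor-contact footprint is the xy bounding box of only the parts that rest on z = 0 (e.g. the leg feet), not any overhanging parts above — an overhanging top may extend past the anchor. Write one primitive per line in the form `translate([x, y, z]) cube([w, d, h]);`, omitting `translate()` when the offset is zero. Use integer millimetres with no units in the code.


translate([134, 105, 0]) cube([2712, 142, 24]);
translate([134, 168, 24]) cube([2712, 16, 106]);
translate([134, 105, 130]) cube([2712, 142, 24]);


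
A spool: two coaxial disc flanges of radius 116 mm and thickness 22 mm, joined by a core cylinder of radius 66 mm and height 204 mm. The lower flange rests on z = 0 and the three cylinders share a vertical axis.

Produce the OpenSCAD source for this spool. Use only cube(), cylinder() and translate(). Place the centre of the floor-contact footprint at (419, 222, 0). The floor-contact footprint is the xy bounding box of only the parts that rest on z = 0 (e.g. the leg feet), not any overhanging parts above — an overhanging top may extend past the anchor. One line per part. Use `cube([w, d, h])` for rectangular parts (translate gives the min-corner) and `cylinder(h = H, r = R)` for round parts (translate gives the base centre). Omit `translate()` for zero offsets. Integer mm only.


translate([419, 222, 0]) cylinder(h = 22, r = 116);
translate([419, 222, 22]) cylinder(h = 204, r = 66);
translate([419, 222, 226]) cylinder(h = 22, r = 116);


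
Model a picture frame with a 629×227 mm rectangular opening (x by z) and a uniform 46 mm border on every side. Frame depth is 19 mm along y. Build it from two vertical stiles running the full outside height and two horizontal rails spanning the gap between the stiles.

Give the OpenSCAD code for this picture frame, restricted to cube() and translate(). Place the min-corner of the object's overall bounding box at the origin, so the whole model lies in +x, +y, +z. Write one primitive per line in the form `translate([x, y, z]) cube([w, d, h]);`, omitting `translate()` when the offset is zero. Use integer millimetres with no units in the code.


cube([46, 19, 319]);
translate([675, 0, 0]) cube([46, 19, 319]);
translate([46, 0, 0]) cube([629, 19, 46]);
translate([46, 0, 273]) cube([629, 19, 46]);


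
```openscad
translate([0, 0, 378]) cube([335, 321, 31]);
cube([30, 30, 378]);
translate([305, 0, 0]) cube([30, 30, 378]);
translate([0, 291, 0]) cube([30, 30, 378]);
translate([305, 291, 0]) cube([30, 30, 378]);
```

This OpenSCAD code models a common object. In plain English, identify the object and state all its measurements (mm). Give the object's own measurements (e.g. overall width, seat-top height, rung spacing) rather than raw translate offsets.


A four-legged stool. The seat is a 335×321×31 mm slab whose top surface is at z = 409 mm; four square legs, each 30×30 mm in cross-section, run from the floor (z = 0) to the underside of the seat, each flush with a corner of the seat.


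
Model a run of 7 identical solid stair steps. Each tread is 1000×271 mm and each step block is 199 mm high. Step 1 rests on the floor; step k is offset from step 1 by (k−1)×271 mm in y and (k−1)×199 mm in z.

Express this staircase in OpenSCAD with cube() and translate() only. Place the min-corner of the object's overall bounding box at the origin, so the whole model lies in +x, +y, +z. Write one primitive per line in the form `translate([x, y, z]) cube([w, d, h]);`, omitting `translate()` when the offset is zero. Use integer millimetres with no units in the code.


cube([1000, 271, 199]);
translate([0, 271, 199]) cube([1000, 271, 199]);
translate([0, 542, 398]) cube([1000, 271, 199]);
translate([0, 813, 597]) cube([1000, 271, 199]);
translate([0, 1084, 796]) cube([1000, 271, 199]);
translate([0, 1355, 995]) cube([1000, 271, 199]);
translate([0, 1626, 1194]) cube([1000, 271, 199]);


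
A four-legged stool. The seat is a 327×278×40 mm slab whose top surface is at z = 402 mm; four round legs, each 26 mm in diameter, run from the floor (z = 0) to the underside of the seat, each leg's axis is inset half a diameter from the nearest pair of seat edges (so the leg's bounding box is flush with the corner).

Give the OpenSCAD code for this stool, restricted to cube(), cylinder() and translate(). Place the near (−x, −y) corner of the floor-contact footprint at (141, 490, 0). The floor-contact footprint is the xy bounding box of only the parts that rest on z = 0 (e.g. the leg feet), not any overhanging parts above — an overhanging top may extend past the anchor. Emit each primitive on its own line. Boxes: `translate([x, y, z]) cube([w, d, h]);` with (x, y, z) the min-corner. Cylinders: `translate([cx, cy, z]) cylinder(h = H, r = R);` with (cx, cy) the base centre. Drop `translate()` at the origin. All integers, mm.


translate([141, 490, 362]) cube([327, 278, 40]);
translate([154, 503, 0]) cylinder(h = 362, r = 13);
translate([455, 503, 0]) cylinder(h = 362, r = 13);
translate([154, 755, 0]) cylinder(h = 362, r = 13);
translate([455, 755, 0]) cylinder(h = 362, r = 13);


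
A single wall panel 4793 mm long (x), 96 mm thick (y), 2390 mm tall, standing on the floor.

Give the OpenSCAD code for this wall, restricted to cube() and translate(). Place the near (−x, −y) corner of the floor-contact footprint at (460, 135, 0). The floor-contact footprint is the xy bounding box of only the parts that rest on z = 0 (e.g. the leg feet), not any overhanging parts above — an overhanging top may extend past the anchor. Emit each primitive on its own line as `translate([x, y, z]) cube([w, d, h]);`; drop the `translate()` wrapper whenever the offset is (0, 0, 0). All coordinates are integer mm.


translate([460, 135, 0]) cube([4793, 96, 2390]);


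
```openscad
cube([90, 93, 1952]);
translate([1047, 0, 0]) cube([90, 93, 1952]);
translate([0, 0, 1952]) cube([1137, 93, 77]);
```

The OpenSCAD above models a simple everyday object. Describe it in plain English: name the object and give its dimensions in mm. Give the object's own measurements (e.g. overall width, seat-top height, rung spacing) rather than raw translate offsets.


A door frame. The clear opening is 957 mm wide and 1952 mm high. Two 90 mm wide jambs, 93 mm deep, stand either side of the opening from the floor to the top of the opening. A 77 mm thick head sits across the top of both jambs, spanning the full outside width of the frame.


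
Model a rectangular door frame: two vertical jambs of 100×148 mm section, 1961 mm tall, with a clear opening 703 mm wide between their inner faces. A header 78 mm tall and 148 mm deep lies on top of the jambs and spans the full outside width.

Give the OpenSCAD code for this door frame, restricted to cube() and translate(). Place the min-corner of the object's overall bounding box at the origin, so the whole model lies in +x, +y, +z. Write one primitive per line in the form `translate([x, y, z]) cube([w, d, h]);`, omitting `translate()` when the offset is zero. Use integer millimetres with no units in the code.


cube([100, 148, 1961]);
translate([803, 0, 0]) cube([100, 148, 1961]);
translate([0, 0, 1961]) cube([903, 148, 78]);


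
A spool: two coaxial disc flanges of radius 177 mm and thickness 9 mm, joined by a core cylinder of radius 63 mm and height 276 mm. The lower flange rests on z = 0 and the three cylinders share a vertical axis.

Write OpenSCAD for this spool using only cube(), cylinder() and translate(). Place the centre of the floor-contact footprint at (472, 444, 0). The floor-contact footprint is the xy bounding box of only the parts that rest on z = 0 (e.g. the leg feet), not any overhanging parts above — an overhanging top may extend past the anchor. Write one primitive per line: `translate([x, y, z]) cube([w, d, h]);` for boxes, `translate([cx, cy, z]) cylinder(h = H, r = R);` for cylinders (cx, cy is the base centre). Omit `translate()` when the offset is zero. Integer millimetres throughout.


translate([472, 444, 0]) cylinder(h = 9, r = 177);
translate([472, 444, 9]) cylinder(h = 276, r = 63);
translate([472, 444, 285]) cylinder(h = 9, r = 177);


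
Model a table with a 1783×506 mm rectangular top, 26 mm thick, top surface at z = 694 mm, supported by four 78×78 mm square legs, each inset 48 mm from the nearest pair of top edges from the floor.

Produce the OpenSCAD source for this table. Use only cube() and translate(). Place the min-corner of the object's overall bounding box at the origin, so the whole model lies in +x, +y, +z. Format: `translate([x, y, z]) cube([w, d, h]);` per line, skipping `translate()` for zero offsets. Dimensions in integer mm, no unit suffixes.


translate([0, 0, 668]) cube([1783, 506, 26]);
translate([48, 48, 0]) cube([78, 78, 668]);
translate([1657, 48, 0]) cube([78, 78, 668]);
translate([48, 380, 0]) cube([78, 78, 668]);
translate([1657, 380, 0]) cube([78, 78, 668]);


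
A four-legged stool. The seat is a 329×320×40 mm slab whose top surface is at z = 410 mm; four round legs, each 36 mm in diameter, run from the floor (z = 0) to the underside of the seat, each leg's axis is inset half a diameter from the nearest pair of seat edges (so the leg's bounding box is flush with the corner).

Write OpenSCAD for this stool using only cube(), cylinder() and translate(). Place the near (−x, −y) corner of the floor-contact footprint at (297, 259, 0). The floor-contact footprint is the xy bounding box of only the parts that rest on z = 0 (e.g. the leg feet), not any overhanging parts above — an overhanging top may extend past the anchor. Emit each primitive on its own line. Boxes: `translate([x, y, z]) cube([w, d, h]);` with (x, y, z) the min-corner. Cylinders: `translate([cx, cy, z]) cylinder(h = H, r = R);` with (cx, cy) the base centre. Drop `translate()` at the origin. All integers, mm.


translate([297, 259, 370]) cube([329, 320, 40]);
translate([315, 277, 0]) cylinder(h = 370, r = 18);
translate([608, 277, 0]) cylinder(h = 370, r = 18);
translate([315, 561, 0]) cylinder(h = 370, r = 18);
translate([608, 561, 0]) cylinder(h = 370, r = 18);


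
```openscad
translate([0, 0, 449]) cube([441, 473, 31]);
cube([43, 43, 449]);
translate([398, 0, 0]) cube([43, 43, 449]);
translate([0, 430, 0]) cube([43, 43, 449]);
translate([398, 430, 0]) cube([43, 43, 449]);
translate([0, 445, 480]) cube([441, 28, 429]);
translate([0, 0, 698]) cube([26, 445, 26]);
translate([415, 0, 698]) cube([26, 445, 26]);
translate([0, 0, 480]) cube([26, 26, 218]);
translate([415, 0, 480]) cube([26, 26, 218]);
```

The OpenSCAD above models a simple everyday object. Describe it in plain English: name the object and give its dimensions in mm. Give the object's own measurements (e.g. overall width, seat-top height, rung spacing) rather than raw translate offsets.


A chair. The seat is a 441×473×31 mm slab with its top at z = 480 mm, on four 43×43 mm corner legs (flush with the seat edges, standing on z = 0). A flat backrest 28 mm thick, 429 mm tall, spans the full seat width and rises from the seat top along its +y edge, rear face flush with the rear of the seat. Two armrests of 26×26 mm section run along each side from the seat's front edge to the front of the backrest, top faces 244 mm above the seat top and outer faces flush with the seat's x-edges; a 26×26 mm post under the front of each armrest stands on the seat at the front corner.


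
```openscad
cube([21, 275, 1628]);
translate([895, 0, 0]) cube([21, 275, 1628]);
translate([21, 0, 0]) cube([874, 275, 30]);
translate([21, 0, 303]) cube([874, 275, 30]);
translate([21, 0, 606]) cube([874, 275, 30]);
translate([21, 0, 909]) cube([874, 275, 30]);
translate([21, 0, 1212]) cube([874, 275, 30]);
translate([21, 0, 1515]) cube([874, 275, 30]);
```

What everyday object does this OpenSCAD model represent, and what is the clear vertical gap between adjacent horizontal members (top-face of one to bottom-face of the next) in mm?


A bookshelf. The clear shelf gap is 273 mm.

Two tall side panels with 6 horizontal boards between them — a bookshelf. The first two shelf undersides are at z = 0 and z = 303; with shelf thickness 30, the clear gap is 303 − 0 − 30 = 273 mm.


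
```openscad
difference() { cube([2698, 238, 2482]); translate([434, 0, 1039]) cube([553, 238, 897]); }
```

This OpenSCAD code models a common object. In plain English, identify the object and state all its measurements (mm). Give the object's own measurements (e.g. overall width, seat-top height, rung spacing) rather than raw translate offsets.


A wall 2698 mm long (x), 238 mm thick (y), 2482 mm tall, with a rectangular window opening cut through it. The opening is 553 mm wide and 897 mm tall; its sill is at z = 1039 mm and its near (−x) edge is 434 mm from the wall's −x end. The opening passes through the full wall thickness.


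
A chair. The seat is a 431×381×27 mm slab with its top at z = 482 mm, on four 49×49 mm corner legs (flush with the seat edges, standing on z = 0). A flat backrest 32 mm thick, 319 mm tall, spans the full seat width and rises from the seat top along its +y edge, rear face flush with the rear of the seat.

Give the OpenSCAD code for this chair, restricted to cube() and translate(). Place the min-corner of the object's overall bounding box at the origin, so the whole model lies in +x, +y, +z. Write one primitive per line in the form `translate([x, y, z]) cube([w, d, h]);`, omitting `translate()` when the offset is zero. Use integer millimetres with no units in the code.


// leg_h = 482 - 27 = 455
translate([0, 0, 455]) cube([431, 381, 27]);
cube([49, 49, 455]);
translate([382, 0, 0]) cube([49, 49, 455]);
translate([0, 332, 0]) cube([49, 49, 455]);
translate([382, 332, 0]) cube([49, 49, 455]);
translate([0, 349, 482]) cube([431, 32, 319]);


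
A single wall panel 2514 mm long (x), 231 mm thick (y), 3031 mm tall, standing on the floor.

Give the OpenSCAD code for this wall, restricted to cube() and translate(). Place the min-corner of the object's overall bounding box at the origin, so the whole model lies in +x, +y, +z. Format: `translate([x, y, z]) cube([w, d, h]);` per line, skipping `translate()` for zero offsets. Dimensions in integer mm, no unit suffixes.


cube([2514, 231, 3031]);


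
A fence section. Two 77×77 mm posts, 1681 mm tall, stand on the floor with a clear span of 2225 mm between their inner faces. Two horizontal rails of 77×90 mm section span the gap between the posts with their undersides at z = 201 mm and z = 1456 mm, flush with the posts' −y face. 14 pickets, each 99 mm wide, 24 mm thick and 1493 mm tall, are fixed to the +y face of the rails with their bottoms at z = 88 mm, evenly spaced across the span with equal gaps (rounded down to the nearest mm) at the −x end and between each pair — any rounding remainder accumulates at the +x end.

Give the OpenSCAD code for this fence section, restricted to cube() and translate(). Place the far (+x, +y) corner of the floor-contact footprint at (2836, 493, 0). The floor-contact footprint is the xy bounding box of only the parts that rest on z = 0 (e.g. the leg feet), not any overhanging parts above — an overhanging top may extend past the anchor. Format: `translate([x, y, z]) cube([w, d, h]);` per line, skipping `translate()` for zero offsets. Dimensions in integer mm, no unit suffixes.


translate([457, 416, 0]) cube([77, 77, 1681]);
translate([2759, 416, 0]) cube([77, 77, 1681]);
translate([534, 416, 201]) cube([2225, 77, 90]);
translate([534, 416, 1456]) cube([2225, 77, 90]);
translate([589, 493, 88]) cube([99, 24, 1493]);
translate([743, 493, 88]) cube([99, 24, 1493]);
translate([897, 493, 88]) cube([99, 24, 1493]);
translate([1051, 493, 88]) cube([99, 24, 1493]);
translate([1205, 493, 88]) cube([99, 24, 1493]);
translate([1359, 493, 88]) cube([99, 24, 1493]);
translate([1513, 493, 88]) cube([99, 24, 1493]);
translate([1667, 493, 88]) cube([99, 24, 1493]);
translate([1821, 493, 88]) cube([99, 24, 1493]);
translate([1975, 493, 88]) cube([99, 24, 1493]);
translate([2129, 493, 88]) cube([99, 24, 1493]);
translate([2283, 493, 88]) cube([99, 24, 1493]);
translate([2437, 493, 88]) cube([99, 24, 1493]);
translate([2591, 493, 88]) cube([99, 24, 1493]);


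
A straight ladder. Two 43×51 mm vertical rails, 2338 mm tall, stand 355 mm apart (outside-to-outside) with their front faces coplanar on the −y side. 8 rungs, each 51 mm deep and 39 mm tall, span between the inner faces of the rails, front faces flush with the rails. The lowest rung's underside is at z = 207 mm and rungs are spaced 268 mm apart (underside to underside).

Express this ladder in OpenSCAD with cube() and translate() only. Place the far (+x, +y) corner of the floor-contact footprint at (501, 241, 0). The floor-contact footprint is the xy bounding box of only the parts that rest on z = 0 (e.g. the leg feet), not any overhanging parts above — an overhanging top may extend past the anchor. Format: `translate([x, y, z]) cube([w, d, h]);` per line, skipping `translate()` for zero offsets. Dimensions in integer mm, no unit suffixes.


// rung span = 355 - 2*43 = 269
// rung[k] z = 207 + k*268
translate([146, 190, 0]) cube([43, 51, 2338]);
translate([458, 190, 0]) cube([43, 51, 2338]);
translate([189, 190, 207]) cube([269, 51, 39]);
translate([189, 190, 475]) cube([269, 51, 39]);
translate([189, 190, 743]) cube([269, 51, 39]);
translate([189, 190, 1011]) cube([269, 51, 39]);
translate([189, 190, 1279]) cube([269, 51, 39]);
translate([189, 190, 1547]) cube([269, 51, 39]);
translate([189, 190, 1815]) cube([269, 51, 39]);
translate([189, 190, 2083]) cube([269, 51, 39]);


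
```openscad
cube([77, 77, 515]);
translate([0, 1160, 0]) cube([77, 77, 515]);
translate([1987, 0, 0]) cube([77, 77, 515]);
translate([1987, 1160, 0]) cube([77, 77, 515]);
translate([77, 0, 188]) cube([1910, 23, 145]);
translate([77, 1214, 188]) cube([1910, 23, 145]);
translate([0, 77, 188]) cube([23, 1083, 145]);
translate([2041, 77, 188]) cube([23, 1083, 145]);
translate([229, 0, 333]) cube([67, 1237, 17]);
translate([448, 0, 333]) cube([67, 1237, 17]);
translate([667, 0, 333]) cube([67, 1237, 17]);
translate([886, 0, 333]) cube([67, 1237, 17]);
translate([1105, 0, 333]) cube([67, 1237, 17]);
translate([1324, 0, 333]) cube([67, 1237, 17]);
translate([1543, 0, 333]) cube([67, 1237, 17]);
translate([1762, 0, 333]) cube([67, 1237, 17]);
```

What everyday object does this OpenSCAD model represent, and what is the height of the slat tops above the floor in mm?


A bed frame. The slat-top height is 350 mm.

Four posts, four rails, and a row of slats — a bed frame. Slats sit on the rails at z = 188 + 145 = 333; with slat thickness 17, the top is 350 mm.


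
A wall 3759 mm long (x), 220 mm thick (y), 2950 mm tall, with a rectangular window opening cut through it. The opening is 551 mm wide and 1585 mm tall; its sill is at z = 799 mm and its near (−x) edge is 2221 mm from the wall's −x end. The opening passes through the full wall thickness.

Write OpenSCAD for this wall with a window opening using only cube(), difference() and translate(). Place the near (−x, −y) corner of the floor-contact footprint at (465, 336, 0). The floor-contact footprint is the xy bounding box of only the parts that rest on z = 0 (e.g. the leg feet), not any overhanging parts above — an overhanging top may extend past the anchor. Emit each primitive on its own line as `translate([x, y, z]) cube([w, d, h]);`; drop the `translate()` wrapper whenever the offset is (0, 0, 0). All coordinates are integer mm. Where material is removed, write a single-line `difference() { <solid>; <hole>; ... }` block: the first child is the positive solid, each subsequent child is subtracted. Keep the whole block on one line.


difference() { translate([465, 336, 0]) cube([3759, 220, 2950]); translate([2686, 336, 799]) cube([551, 220, 1585]); }


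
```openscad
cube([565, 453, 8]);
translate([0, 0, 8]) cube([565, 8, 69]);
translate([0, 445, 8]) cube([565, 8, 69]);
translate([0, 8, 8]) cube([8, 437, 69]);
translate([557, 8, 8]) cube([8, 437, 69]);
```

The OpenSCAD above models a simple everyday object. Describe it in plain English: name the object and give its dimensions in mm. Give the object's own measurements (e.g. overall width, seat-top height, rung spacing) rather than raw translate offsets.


An open-topped rectangular box: outside dimensions 565×453×77 mm, with a uniform wall and base thickness of 8 mm. The base is a full 565×453 slab on the floor; four walls sit on top of the base. The front and back walls (the −y and +y sides) span the full width; the two side walls fit between them.


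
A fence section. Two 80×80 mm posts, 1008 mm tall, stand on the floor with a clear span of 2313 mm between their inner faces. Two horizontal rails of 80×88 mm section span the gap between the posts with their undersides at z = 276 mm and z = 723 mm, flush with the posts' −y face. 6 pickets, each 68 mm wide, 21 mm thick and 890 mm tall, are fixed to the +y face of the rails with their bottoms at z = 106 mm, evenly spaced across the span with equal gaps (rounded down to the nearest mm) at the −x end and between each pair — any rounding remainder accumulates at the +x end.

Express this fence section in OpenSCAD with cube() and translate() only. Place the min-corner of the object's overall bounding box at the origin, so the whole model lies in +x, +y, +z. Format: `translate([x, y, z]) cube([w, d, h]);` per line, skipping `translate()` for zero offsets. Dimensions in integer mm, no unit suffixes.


cube([80, 80, 1008]);
translate([2393, 0, 0]) cube([80, 80, 1008]);
translate([80, 0, 276]) cube([2313, 80, 88]);
translate([80, 0, 723]) cube([2313, 80, 88]);
translate([352, 80, 106]) cube([68, 21, 890]);
translate([692, 80, 106]) cube([68, 21, 890]);
translate([1032, 80, 106]) cube([68, 21, 890]);
translate([1372, 80, 106]) cube([68, 21, 890]);
translate([1712, 80, 106]) cube([68, 21, 890]);
translate([2052, 80, 106]) cube([68, 21, 890]);


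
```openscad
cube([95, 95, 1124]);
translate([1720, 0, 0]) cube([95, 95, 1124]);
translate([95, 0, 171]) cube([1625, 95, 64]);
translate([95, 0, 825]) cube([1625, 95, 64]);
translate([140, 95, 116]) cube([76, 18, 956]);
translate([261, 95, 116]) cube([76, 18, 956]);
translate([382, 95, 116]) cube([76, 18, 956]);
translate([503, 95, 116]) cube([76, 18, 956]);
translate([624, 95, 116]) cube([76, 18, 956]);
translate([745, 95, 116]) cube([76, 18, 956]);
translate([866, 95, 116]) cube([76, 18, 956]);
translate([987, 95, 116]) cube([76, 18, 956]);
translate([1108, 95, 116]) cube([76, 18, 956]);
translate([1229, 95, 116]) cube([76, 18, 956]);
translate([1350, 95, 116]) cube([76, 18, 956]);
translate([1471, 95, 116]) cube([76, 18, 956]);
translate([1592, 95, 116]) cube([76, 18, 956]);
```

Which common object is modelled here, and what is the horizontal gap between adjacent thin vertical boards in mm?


A fence section. The picket gap is 45 mm.

Two posts, two rails, 13 pickets — a fence section. Span 1625 mm holds 13 pickets of 76 mm with 14 equal gaps: ⌊(1625 − 13·76) / 14⌋ = 45 mm.


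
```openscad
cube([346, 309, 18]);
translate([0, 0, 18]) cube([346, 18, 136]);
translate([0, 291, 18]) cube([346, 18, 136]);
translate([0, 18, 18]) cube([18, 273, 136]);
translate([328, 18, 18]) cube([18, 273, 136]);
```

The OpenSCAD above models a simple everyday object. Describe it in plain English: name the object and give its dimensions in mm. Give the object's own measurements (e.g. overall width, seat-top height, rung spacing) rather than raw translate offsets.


An open-topped rectangular box: outside dimensions 346×309×154 mm, with a uniform wall and base thickness of 18 mm. The base is a full 346×309 slab on the floor; four walls sit on top of the base. The front and back walls (the −y and +y sides) span the full width; the two side walls fit between them.


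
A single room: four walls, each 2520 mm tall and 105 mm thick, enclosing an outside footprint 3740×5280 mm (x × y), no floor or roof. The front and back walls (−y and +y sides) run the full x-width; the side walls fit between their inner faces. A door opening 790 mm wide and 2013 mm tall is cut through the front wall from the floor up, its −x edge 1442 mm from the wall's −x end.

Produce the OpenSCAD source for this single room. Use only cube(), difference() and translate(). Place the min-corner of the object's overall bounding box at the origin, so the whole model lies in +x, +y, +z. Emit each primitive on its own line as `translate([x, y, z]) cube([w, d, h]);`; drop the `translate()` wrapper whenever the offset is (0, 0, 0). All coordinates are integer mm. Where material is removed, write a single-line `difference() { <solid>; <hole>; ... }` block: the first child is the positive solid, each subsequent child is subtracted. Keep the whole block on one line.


difference() { cube([3740, 105, 2520]); translate([1442, 0, 0]) cube([790, 105, 2013]); }
translate([0, 5175, 0]) cube([3740, 105, 2520]);
translate([0, 105, 0]) cube([105, 5070, 2520]);
translate([3635, 105, 0]) cube([105, 5070, 2520]);


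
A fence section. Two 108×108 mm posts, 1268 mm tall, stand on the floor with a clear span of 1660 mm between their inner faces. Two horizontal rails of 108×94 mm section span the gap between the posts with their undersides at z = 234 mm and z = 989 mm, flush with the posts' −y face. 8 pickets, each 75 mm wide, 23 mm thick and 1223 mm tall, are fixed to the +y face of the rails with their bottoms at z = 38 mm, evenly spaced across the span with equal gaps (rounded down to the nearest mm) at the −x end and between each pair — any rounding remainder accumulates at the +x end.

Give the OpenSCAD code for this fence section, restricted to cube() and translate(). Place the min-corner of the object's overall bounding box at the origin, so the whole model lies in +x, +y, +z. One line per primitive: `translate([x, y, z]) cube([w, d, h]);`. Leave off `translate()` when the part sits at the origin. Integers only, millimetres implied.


cube([108, 108, 1268]);
translate([1768, 0, 0]) cube([108, 108, 1268]);
translate([108, 0, 234]) cube([1660, 108, 94]);
translate([108, 0, 989]) cube([1660, 108, 94]);
translate([225, 108, 38]) cube([75, 23, 1223]);
translate([417, 108, 38]) cube([75, 23, 1223]);
translate([609, 108, 38]) cube([75, 23, 1223]);
translate([801, 108, 38]) cube([75, 23, 1223]);
translate([993, 108, 38]) cube([75, 23, 1223]);
translate([1185, 108, 38]) cube([75, 23, 1223]);
translate([1377, 108, 38]) cube([75, 23, 1223]);
translate([1569, 108, 38]) cube([75, 23, 1223]);


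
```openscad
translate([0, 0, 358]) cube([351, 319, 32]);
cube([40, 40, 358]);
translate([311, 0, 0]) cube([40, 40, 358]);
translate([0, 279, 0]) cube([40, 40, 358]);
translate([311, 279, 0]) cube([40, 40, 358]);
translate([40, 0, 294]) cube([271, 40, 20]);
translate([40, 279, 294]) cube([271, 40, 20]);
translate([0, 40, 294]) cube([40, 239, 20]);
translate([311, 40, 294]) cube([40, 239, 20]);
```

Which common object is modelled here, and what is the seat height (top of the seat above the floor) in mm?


A stool. The seat height is 390 mm.

A 351×319×32 slab at z = 358 on four corner posts — a stool. The seat top is 358 + 32 = 390 mm.


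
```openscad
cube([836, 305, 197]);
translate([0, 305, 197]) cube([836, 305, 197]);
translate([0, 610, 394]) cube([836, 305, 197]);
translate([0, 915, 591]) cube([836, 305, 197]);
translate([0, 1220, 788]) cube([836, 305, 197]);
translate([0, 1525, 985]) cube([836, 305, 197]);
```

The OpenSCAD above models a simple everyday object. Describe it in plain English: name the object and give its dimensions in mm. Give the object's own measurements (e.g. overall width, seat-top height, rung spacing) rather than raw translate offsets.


A straight staircase of 6 solid steps. Each step is 836 mm wide (x), 305 mm deep (y, the going) and 197 mm tall (the rise). The first step rests on the floor; each subsequent step sits one going further in +y and one rise higher in +z, directly behind and above the previous step with no overlap.


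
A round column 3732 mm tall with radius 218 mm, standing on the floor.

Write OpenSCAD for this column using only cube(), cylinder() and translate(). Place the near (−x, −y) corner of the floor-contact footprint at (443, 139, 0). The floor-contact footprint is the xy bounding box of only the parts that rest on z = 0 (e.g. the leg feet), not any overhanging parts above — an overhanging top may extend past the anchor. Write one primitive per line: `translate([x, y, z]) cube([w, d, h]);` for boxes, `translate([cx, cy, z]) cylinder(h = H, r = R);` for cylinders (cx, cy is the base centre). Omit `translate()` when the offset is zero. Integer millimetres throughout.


translate([661, 357, 0]) cylinder(h = 3732, r = 218);


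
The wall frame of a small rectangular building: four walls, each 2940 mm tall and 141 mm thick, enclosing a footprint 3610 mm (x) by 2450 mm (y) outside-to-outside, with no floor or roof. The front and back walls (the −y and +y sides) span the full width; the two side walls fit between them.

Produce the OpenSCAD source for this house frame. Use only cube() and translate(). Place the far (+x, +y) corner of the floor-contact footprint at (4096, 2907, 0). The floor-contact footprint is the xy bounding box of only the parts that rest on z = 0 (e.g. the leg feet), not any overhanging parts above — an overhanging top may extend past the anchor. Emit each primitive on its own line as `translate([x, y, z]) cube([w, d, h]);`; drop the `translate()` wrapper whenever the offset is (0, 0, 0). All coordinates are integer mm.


translate([486, 457, 0]) cube([3610, 141, 2940]);
translate([486, 2766, 0]) cube([3610, 141, 2940]);
translate([486, 598, 0]) cube([141, 2168, 2940]);
translate([3955, 598, 0]) cube([141, 2168, 2940]);


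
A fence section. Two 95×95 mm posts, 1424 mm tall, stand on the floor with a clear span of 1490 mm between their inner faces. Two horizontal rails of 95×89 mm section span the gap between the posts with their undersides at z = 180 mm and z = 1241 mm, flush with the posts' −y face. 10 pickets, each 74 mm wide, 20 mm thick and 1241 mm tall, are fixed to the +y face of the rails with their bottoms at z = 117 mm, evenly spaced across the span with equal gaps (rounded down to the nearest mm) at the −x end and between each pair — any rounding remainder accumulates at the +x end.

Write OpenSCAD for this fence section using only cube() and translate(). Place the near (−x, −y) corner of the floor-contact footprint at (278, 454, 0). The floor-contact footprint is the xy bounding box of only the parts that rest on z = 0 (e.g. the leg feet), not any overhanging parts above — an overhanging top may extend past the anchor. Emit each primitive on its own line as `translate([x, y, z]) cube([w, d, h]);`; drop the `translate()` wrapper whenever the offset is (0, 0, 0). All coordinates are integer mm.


translate([278, 454, 0]) cube([95, 95, 1424]);
translate([1863, 454, 0]) cube([95, 95, 1424]);
translate([373, 454, 180]) cube([1490, 95, 89]);
translate([373, 454, 1241]) cube([1490, 95, 89]);
translate([441, 549, 117]) cube([74, 20, 1241]);
translate([583, 549, 117]) cube([74, 20, 1241]);
translate([725, 549, 117]) cube([74, 20, 1241]);
translate([867, 549, 117]) cube([74, 20, 1241]);
translate([1009, 549, 117]) cube([74, 20, 1241]);
translate([1151, 549, 117]) cube([74, 20, 1241]);
translate([1293, 549, 117]) cube([74, 20, 1241]);
translate([1435, 549, 117]) cube([74, 20, 1241]);
translate([1577, 549, 117]) cube([74, 20, 1241]);
translate([1719, 549, 117]) cube([74, 20, 1241]);


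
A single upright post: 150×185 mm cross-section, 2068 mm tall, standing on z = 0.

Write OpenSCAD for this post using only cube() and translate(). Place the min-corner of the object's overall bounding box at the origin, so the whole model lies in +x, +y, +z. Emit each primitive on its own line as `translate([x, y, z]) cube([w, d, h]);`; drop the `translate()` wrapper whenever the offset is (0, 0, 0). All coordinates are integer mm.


cube([150, 185, 2068]);


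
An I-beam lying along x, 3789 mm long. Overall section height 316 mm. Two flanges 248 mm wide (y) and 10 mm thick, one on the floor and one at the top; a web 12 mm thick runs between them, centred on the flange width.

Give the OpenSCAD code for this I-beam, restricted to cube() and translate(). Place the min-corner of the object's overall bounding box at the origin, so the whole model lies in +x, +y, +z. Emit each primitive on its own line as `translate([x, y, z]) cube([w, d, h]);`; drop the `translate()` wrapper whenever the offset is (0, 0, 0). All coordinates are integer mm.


cube([3789, 248, 10]);
translate([0, 118, 10]) cube([3789, 12, 296]);
translate([0, 0, 306]) cube([3789, 248, 10]);


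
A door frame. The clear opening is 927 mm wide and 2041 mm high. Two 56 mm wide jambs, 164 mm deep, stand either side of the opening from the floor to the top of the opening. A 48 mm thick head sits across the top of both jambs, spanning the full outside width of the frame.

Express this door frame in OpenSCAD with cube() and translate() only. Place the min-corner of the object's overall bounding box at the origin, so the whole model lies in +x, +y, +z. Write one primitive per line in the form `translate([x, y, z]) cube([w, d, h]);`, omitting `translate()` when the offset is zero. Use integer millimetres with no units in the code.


cube([56, 164, 2041]);
translate([983, 0, 0]) cube([56, 164, 2041]);
translate([0, 0, 2041]) cube([1039, 164, 48]);


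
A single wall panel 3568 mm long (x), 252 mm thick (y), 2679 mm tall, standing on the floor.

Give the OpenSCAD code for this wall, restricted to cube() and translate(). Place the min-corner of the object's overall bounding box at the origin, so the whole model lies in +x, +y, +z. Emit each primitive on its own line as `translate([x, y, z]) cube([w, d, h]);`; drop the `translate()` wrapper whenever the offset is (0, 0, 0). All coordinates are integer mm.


cube([3568, 252, 2679]);


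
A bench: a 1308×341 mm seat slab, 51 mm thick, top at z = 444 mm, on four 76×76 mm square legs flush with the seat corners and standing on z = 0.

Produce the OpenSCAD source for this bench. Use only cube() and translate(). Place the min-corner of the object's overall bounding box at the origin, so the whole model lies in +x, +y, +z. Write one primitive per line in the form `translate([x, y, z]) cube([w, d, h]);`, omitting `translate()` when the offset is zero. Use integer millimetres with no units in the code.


translate([0, 0, 393]) cube([1308, 341, 51]);
cube([76, 76, 393]);
translate([0, 265, 0]) cube([76, 76, 393]);
translate([1232, 0, 0]) cube([76, 76, 393]);
translate([1232, 265, 0]) cube([76, 76, 393]);


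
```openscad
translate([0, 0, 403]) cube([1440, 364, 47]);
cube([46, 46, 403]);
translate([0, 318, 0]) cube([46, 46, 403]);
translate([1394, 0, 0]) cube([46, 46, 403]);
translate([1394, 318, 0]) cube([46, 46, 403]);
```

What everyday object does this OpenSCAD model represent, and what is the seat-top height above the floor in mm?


A bench. The seat-top height is 450 mm.

A long slab on four corner posts — a bench. The slab sits at z = 403 with thickness 47, so the top is 403 + 47 = 450 mm.


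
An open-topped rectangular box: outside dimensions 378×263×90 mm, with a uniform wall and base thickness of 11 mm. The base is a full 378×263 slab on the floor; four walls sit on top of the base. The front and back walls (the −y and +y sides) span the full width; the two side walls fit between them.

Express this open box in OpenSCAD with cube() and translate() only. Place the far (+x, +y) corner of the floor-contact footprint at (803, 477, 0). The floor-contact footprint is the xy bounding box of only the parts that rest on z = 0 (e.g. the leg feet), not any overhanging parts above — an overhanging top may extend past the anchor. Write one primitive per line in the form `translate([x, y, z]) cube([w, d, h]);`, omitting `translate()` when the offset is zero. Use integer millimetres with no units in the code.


translate([425, 214, 0]) cube([378, 263, 11]);
translate([425, 214, 11]) cube([378, 11, 79]);
translate([425, 466, 11]) cube([378, 11, 79]);
translate([425, 225, 11]) cube([11, 241, 79]);
translate([792, 225, 11]) cube([11, 241, 79]);


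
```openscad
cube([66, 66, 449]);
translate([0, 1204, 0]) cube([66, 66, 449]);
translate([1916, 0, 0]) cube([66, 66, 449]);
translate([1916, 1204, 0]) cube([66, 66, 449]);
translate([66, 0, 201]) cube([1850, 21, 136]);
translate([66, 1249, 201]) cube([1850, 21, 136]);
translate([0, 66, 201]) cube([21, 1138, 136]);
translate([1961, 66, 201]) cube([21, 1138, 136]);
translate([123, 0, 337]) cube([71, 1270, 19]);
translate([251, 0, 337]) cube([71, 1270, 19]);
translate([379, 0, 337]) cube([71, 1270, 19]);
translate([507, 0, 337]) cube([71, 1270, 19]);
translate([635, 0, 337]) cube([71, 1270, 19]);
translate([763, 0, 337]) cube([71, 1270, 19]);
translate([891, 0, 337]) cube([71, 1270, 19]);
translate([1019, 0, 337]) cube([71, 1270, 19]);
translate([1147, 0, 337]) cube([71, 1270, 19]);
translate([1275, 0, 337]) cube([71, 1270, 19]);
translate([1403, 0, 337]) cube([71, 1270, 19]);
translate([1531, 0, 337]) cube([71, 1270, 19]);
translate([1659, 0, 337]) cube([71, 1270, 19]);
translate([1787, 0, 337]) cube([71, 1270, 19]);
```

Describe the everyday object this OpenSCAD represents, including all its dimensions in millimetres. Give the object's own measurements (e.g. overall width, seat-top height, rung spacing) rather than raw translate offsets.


A bed frame 1982 mm long (x) by 1270 mm wide (y). Four 66×66 mm corner posts, 449 mm tall, at the corners of the footprint. Four rails of 21 mm thickness and 136 mm height run between adjacent posts with their undersides at z = 201 mm, their outer faces flush with the outside of the frame (the two x-running rails run between the posts' inner faces; the two y-running rails run between the posts' inner faces). 14 slats, each 71 mm wide (x) and 19 mm thick, lie across the top of the two x-running rails, running the full 1270 mm width of the frame in y; along x they sit between the end posts with a 57 mm gap after the −x posts and between neighbouring slats, leaving 58 mm before the +x posts.


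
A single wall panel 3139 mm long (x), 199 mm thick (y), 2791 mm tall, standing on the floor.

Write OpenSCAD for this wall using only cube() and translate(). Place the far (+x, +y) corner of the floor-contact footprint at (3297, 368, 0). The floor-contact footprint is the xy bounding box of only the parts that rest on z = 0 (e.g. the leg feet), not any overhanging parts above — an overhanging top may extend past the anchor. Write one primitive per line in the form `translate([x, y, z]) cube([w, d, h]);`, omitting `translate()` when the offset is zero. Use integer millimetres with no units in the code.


translate([158, 169, 0]) cube([3139, 199, 2791]);


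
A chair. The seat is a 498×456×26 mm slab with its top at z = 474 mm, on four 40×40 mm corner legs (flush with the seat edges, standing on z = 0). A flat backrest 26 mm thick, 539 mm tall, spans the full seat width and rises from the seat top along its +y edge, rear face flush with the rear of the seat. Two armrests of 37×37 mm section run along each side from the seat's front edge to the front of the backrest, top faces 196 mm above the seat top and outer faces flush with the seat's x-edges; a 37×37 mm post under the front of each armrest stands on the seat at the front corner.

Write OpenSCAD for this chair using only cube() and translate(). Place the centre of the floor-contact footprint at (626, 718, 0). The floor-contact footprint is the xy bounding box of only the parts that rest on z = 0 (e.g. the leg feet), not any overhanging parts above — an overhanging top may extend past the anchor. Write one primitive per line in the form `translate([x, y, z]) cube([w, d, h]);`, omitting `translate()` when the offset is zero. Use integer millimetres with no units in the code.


// leg_h = 474 - 26 = 448
// arm post h = 196 - 37 = 159
translate([377, 490, 448]) cube([498, 456, 26]);
translate([377, 490, 0]) cube([40, 40, 448]);
translate([835, 490, 0]) cube([40, 40, 448]);
translate([377, 906, 0]) cube([40, 40, 448]);
translate([835, 906, 0]) cube([40, 40, 448]);
translate([377, 920, 474]) cube([498, 26, 539]);
translate([377, 490, 633]) cube([37, 430, 37]);
translate([838, 490, 633]) cube([37, 430, 37]);
translate([377, 490, 474]) cube([37, 37, 159]);
translate([838, 490, 474]) cube([37, 37, 159]);
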